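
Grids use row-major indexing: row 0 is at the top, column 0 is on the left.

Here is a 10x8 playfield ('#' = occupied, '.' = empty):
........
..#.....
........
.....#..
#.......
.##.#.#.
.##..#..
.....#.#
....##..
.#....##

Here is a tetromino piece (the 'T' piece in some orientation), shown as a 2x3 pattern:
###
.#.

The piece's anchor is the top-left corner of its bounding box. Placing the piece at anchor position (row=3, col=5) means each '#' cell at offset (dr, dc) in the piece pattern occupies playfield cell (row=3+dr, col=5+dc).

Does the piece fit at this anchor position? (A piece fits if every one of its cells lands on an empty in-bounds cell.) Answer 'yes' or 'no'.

Check each piece cell at anchor (3, 5):
  offset (0,0) -> (3,5): occupied ('#') -> FAIL
  offset (0,1) -> (3,6): empty -> OK
  offset (0,2) -> (3,7): empty -> OK
  offset (1,1) -> (4,6): empty -> OK
All cells valid: no

Answer: no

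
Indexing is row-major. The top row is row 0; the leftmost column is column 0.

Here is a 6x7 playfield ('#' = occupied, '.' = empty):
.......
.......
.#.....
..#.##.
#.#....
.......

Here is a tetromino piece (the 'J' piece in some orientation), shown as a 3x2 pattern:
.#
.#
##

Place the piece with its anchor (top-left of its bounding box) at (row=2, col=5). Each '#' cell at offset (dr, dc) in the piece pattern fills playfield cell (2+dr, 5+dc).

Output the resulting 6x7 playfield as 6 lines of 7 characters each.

Answer: .......
.......
.#....#
..#.###
#.#..##
.......

Derivation:
Fill (2+0,5+1) = (2,6)
Fill (2+1,5+1) = (3,6)
Fill (2+2,5+0) = (4,5)
Fill (2+2,5+1) = (4,6)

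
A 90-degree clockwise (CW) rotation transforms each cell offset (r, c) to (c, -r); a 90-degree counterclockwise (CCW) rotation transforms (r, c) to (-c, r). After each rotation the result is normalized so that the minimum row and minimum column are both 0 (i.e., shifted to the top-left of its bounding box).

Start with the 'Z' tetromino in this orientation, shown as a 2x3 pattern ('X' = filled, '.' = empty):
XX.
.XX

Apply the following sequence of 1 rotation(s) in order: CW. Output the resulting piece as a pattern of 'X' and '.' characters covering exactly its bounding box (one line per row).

Answer: .X
XX
X.

Derivation:
Start:
XX.
.XX
After rotation 1 (CW):
.X
XX
X.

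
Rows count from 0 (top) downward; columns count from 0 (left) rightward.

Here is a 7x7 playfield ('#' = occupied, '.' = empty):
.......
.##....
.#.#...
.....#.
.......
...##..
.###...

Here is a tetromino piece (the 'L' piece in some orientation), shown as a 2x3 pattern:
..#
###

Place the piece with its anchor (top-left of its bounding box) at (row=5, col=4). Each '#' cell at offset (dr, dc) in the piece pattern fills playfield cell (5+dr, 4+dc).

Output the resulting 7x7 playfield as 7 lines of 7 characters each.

Fill (5+0,4+2) = (5,6)
Fill (5+1,4+0) = (6,4)
Fill (5+1,4+1) = (6,5)
Fill (5+1,4+2) = (6,6)

Answer: .......
.##....
.#.#...
.....#.
.......
...##.#
.######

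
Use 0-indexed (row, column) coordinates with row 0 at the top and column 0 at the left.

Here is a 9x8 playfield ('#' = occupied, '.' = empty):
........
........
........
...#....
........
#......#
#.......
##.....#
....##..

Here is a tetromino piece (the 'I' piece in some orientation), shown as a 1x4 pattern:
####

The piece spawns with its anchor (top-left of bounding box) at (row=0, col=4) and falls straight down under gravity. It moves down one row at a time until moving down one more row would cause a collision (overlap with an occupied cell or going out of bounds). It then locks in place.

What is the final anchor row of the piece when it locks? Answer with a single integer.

Spawn at (row=0, col=4). Try each row:
  row 0: fits
  row 1: fits
  row 2: fits
  row 3: fits
  row 4: fits
  row 5: blocked -> lock at row 4

Answer: 4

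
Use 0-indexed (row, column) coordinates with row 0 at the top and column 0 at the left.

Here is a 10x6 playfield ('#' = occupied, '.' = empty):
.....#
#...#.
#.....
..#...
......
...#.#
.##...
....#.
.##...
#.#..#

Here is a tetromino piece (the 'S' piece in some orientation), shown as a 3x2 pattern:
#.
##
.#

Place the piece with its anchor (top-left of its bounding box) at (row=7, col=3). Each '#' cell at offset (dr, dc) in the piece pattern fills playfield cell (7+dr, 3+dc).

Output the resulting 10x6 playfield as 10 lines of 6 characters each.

Answer: .....#
#...#.
#.....
..#...
......
...#.#
.##...
...##.
.####.
#.#.##

Derivation:
Fill (7+0,3+0) = (7,3)
Fill (7+1,3+0) = (8,3)
Fill (7+1,3+1) = (8,4)
Fill (7+2,3+1) = (9,4)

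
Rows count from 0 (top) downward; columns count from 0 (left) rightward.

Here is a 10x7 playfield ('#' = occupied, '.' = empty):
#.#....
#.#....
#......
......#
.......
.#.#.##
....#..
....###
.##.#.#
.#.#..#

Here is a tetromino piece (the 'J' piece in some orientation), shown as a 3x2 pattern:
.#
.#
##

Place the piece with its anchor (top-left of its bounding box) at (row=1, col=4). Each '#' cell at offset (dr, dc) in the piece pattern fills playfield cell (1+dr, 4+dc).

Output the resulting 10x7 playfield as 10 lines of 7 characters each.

Fill (1+0,4+1) = (1,5)
Fill (1+1,4+1) = (2,5)
Fill (1+2,4+0) = (3,4)
Fill (1+2,4+1) = (3,5)

Answer: #.#....
#.#..#.
#....#.
....###
.......
.#.#.##
....#..
....###
.##.#.#
.#.#..#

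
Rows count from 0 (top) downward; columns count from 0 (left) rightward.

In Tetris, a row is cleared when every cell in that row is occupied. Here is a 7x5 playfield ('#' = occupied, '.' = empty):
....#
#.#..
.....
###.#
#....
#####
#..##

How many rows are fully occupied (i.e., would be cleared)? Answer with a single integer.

Check each row:
  row 0: 4 empty cells -> not full
  row 1: 3 empty cells -> not full
  row 2: 5 empty cells -> not full
  row 3: 1 empty cell -> not full
  row 4: 4 empty cells -> not full
  row 5: 0 empty cells -> FULL (clear)
  row 6: 2 empty cells -> not full
Total rows cleared: 1

Answer: 1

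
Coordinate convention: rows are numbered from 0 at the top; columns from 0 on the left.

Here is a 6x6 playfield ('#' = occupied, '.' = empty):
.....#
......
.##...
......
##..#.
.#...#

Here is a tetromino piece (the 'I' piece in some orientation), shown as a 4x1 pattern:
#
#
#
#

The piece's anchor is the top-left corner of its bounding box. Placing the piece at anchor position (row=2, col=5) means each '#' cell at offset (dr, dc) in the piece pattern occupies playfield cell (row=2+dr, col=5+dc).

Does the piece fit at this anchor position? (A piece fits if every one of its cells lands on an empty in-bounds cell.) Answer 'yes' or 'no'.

Answer: no

Derivation:
Check each piece cell at anchor (2, 5):
  offset (0,0) -> (2,5): empty -> OK
  offset (1,0) -> (3,5): empty -> OK
  offset (2,0) -> (4,5): empty -> OK
  offset (3,0) -> (5,5): occupied ('#') -> FAIL
All cells valid: no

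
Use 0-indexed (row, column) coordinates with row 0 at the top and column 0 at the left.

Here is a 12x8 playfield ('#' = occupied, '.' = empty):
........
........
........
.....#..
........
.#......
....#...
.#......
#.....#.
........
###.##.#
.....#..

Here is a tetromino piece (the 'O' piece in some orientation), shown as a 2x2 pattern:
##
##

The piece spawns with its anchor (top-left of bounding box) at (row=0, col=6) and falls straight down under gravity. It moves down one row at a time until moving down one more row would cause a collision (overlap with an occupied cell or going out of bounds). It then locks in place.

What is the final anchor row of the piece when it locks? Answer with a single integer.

Answer: 6

Derivation:
Spawn at (row=0, col=6). Try each row:
  row 0: fits
  row 1: fits
  row 2: fits
  row 3: fits
  row 4: fits
  row 5: fits
  row 6: fits
  row 7: blocked -> lock at row 6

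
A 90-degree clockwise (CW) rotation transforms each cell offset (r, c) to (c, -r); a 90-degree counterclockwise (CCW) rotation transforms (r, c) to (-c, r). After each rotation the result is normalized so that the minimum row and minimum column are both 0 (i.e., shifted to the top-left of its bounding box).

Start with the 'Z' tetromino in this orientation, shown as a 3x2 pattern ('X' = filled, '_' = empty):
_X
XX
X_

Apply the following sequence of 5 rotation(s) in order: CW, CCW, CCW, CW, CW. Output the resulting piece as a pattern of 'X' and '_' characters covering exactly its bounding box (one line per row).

Start:
_X
XX
X_
After rotation 1 (CW):
XX_
_XX
After rotation 2 (CCW):
_X
XX
X_
After rotation 3 (CCW):
XX_
_XX
After rotation 4 (CW):
_X
XX
X_
After rotation 5 (CW):
XX_
_XX

Answer: XX_
_XX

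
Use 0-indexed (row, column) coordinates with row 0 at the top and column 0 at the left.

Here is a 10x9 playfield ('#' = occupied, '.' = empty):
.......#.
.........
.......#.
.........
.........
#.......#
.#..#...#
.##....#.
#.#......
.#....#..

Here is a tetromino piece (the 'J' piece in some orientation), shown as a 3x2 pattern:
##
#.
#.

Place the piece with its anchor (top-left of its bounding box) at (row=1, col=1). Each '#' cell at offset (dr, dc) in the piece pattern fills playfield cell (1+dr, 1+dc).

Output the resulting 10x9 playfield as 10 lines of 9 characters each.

Fill (1+0,1+0) = (1,1)
Fill (1+0,1+1) = (1,2)
Fill (1+1,1+0) = (2,1)
Fill (1+2,1+0) = (3,1)

Answer: .......#.
.##......
.#.....#.
.#.......
.........
#.......#
.#..#...#
.##....#.
#.#......
.#....#..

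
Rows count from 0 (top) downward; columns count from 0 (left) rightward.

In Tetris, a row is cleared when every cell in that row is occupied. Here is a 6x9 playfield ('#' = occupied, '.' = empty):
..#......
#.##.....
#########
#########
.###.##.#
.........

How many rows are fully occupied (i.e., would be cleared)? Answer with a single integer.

Check each row:
  row 0: 8 empty cells -> not full
  row 1: 6 empty cells -> not full
  row 2: 0 empty cells -> FULL (clear)
  row 3: 0 empty cells -> FULL (clear)
  row 4: 3 empty cells -> not full
  row 5: 9 empty cells -> not full
Total rows cleared: 2

Answer: 2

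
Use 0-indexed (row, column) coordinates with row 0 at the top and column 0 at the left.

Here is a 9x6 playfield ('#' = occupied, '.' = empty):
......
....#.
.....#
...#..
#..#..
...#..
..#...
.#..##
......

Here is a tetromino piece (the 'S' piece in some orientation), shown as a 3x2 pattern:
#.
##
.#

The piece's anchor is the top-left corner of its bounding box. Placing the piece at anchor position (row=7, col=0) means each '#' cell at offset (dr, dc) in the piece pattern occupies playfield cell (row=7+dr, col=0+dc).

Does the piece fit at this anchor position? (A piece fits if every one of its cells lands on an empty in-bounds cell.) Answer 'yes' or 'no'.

Answer: no

Derivation:
Check each piece cell at anchor (7, 0):
  offset (0,0) -> (7,0): empty -> OK
  offset (1,0) -> (8,0): empty -> OK
  offset (1,1) -> (8,1): empty -> OK
  offset (2,1) -> (9,1): out of bounds -> FAIL
All cells valid: no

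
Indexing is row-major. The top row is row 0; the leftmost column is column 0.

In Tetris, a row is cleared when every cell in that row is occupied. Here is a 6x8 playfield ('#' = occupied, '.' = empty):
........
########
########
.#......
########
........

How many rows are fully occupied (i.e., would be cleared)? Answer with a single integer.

Check each row:
  row 0: 8 empty cells -> not full
  row 1: 0 empty cells -> FULL (clear)
  row 2: 0 empty cells -> FULL (clear)
  row 3: 7 empty cells -> not full
  row 4: 0 empty cells -> FULL (clear)
  row 5: 8 empty cells -> not full
Total rows cleared: 3

Answer: 3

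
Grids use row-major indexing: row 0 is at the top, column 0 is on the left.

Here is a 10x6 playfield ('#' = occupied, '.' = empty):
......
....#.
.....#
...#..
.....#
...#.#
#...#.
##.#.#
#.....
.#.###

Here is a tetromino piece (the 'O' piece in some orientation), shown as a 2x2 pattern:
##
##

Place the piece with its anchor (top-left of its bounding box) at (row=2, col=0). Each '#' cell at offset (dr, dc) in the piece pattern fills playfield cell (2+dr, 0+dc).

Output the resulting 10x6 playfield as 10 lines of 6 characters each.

Fill (2+0,0+0) = (2,0)
Fill (2+0,0+1) = (2,1)
Fill (2+1,0+0) = (3,0)
Fill (2+1,0+1) = (3,1)

Answer: ......
....#.
##...#
##.#..
.....#
...#.#
#...#.
##.#.#
#.....
.#.###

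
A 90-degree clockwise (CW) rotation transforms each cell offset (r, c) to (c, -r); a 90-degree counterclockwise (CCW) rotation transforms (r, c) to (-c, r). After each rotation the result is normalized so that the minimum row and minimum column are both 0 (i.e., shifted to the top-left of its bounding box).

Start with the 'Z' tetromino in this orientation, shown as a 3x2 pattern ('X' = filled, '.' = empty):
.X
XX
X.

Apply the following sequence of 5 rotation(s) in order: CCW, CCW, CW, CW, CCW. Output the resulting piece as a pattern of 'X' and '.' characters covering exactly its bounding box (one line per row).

Answer: XX.
.XX

Derivation:
Start:
.X
XX
X.
After rotation 1 (CCW):
XX.
.XX
After rotation 2 (CCW):
.X
XX
X.
After rotation 3 (CW):
XX.
.XX
After rotation 4 (CW):
.X
XX
X.
After rotation 5 (CCW):
XX.
.XX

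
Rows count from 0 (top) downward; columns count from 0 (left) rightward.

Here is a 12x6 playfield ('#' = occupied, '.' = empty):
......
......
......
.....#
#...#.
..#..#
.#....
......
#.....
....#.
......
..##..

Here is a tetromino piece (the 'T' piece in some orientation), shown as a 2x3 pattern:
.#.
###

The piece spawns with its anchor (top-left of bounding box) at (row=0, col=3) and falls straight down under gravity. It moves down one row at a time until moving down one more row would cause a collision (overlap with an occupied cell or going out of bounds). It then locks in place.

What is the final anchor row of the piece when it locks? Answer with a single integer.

Answer: 1

Derivation:
Spawn at (row=0, col=3). Try each row:
  row 0: fits
  row 1: fits
  row 2: blocked -> lock at row 1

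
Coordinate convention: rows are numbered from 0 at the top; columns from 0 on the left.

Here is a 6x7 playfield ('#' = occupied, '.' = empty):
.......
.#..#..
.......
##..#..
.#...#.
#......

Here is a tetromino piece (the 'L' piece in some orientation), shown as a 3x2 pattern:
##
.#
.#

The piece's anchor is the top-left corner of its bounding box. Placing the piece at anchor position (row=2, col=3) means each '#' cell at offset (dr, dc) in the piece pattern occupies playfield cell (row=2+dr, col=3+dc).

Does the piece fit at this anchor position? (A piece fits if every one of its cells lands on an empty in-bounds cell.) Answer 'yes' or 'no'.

Check each piece cell at anchor (2, 3):
  offset (0,0) -> (2,3): empty -> OK
  offset (0,1) -> (2,4): empty -> OK
  offset (1,1) -> (3,4): occupied ('#') -> FAIL
  offset (2,1) -> (4,4): empty -> OK
All cells valid: no

Answer: no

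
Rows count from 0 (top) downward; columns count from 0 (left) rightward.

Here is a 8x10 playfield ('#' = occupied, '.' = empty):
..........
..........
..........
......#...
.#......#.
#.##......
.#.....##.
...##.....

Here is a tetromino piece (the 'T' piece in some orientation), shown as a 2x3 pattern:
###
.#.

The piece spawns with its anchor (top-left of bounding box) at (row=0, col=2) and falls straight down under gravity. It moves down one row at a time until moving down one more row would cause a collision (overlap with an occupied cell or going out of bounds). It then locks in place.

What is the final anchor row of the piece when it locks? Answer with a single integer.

Spawn at (row=0, col=2). Try each row:
  row 0: fits
  row 1: fits
  row 2: fits
  row 3: fits
  row 4: blocked -> lock at row 3

Answer: 3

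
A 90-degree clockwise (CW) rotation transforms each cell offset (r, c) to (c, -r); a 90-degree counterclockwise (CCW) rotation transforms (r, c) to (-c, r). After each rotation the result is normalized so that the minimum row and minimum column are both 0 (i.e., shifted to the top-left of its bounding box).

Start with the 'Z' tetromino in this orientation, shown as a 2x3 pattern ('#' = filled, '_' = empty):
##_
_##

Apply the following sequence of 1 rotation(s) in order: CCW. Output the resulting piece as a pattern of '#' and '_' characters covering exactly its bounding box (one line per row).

Start:
##_
_##
After rotation 1 (CCW):
_#
##
#_

Answer: _#
##
#_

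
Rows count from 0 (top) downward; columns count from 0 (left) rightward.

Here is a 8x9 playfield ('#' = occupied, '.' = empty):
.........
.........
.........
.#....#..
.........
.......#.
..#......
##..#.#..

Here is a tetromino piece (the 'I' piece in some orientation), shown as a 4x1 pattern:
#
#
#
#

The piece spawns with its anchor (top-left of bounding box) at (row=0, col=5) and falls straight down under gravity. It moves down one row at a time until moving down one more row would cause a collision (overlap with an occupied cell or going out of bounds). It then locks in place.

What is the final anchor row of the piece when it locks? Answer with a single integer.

Spawn at (row=0, col=5). Try each row:
  row 0: fits
  row 1: fits
  row 2: fits
  row 3: fits
  row 4: fits
  row 5: blocked -> lock at row 4

Answer: 4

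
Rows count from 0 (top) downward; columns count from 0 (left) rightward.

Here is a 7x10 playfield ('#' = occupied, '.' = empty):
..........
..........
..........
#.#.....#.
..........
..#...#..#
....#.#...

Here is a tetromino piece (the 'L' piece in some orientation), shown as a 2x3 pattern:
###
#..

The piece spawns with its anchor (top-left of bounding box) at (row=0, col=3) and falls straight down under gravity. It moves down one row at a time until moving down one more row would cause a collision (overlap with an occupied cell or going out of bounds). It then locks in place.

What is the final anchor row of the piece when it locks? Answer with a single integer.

Spawn at (row=0, col=3). Try each row:
  row 0: fits
  row 1: fits
  row 2: fits
  row 3: fits
  row 4: fits
  row 5: fits
  row 6: blocked -> lock at row 5

Answer: 5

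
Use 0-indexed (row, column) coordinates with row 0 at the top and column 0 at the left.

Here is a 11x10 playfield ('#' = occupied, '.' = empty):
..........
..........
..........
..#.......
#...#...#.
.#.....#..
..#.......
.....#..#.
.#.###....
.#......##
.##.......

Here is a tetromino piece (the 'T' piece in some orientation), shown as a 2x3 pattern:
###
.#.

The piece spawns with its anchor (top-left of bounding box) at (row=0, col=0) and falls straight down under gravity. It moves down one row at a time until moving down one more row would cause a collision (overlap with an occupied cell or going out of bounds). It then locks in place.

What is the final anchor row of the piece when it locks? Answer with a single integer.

Answer: 2

Derivation:
Spawn at (row=0, col=0). Try each row:
  row 0: fits
  row 1: fits
  row 2: fits
  row 3: blocked -> lock at row 2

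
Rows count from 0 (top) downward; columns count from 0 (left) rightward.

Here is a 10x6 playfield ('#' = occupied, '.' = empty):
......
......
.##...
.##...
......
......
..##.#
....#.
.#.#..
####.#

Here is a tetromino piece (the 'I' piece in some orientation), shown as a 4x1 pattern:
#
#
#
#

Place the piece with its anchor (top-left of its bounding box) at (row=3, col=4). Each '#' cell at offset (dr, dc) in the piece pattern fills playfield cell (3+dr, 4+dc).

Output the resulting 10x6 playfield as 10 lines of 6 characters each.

Fill (3+0,4+0) = (3,4)
Fill (3+1,4+0) = (4,4)
Fill (3+2,4+0) = (5,4)
Fill (3+3,4+0) = (6,4)

Answer: ......
......
.##...
.##.#.
....#.
....#.
..####
....#.
.#.#..
####.#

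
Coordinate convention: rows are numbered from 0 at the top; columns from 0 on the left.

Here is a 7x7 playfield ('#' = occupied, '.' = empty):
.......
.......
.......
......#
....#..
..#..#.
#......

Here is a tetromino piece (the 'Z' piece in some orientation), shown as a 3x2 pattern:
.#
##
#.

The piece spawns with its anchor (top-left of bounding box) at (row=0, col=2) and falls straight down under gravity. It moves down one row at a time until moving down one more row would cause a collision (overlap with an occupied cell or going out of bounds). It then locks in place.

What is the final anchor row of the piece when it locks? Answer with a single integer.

Answer: 2

Derivation:
Spawn at (row=0, col=2). Try each row:
  row 0: fits
  row 1: fits
  row 2: fits
  row 3: blocked -> lock at row 2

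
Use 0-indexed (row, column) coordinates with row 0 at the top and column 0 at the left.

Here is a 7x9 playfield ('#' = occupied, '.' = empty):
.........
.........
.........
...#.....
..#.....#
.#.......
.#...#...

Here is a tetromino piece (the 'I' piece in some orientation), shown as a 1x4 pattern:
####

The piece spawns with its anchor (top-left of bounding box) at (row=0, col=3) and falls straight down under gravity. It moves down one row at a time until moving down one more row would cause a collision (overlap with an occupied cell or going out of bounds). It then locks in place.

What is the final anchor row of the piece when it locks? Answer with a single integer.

Spawn at (row=0, col=3). Try each row:
  row 0: fits
  row 1: fits
  row 2: fits
  row 3: blocked -> lock at row 2

Answer: 2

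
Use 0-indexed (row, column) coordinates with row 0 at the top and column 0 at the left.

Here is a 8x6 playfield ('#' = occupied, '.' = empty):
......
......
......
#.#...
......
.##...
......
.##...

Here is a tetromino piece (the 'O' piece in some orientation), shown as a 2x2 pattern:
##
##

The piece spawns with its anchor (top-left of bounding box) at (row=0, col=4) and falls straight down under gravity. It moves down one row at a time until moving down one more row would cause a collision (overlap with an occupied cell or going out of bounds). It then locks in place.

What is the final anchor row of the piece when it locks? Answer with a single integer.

Answer: 6

Derivation:
Spawn at (row=0, col=4). Try each row:
  row 0: fits
  row 1: fits
  row 2: fits
  row 3: fits
  row 4: fits
  row 5: fits
  row 6: fits
  row 7: blocked -> lock at row 6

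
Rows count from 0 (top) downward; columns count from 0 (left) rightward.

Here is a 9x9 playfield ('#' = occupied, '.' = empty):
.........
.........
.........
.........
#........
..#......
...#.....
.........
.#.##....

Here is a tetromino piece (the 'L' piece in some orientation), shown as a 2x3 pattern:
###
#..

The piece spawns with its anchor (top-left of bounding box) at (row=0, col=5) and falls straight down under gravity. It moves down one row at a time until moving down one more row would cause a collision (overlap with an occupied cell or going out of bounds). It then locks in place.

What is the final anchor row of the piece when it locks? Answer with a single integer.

Spawn at (row=0, col=5). Try each row:
  row 0: fits
  row 1: fits
  row 2: fits
  row 3: fits
  row 4: fits
  row 5: fits
  row 6: fits
  row 7: fits
  row 8: blocked -> lock at row 7

Answer: 7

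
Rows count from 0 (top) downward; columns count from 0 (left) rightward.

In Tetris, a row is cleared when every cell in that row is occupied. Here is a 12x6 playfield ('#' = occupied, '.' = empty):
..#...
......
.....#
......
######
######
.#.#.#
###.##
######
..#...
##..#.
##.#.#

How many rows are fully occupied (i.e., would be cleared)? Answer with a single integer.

Check each row:
  row 0: 5 empty cells -> not full
  row 1: 6 empty cells -> not full
  row 2: 5 empty cells -> not full
  row 3: 6 empty cells -> not full
  row 4: 0 empty cells -> FULL (clear)
  row 5: 0 empty cells -> FULL (clear)
  row 6: 3 empty cells -> not full
  row 7: 1 empty cell -> not full
  row 8: 0 empty cells -> FULL (clear)
  row 9: 5 empty cells -> not full
  row 10: 3 empty cells -> not full
  row 11: 2 empty cells -> not full
Total rows cleared: 3

Answer: 3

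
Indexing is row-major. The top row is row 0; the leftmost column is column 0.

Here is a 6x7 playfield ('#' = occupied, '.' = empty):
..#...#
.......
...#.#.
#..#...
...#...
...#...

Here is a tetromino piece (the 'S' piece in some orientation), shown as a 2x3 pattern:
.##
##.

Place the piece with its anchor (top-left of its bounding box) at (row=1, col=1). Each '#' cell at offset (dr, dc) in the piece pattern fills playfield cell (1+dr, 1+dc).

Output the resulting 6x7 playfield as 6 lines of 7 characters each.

Answer: ..#...#
..##...
.###.#.
#..#...
...#...
...#...

Derivation:
Fill (1+0,1+1) = (1,2)
Fill (1+0,1+2) = (1,3)
Fill (1+1,1+0) = (2,1)
Fill (1+1,1+1) = (2,2)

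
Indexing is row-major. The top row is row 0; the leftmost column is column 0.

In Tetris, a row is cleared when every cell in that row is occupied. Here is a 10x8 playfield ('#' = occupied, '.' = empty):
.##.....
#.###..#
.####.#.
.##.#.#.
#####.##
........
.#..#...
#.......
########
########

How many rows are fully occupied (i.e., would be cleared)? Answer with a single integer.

Check each row:
  row 0: 6 empty cells -> not full
  row 1: 3 empty cells -> not full
  row 2: 3 empty cells -> not full
  row 3: 4 empty cells -> not full
  row 4: 1 empty cell -> not full
  row 5: 8 empty cells -> not full
  row 6: 6 empty cells -> not full
  row 7: 7 empty cells -> not full
  row 8: 0 empty cells -> FULL (clear)
  row 9: 0 empty cells -> FULL (clear)
Total rows cleared: 2

Answer: 2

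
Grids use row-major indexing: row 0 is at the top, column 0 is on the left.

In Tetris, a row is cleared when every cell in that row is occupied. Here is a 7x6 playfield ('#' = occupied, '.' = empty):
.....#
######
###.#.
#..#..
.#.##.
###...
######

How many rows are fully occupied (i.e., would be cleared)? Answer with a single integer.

Answer: 2

Derivation:
Check each row:
  row 0: 5 empty cells -> not full
  row 1: 0 empty cells -> FULL (clear)
  row 2: 2 empty cells -> not full
  row 3: 4 empty cells -> not full
  row 4: 3 empty cells -> not full
  row 5: 3 empty cells -> not full
  row 6: 0 empty cells -> FULL (clear)
Total rows cleared: 2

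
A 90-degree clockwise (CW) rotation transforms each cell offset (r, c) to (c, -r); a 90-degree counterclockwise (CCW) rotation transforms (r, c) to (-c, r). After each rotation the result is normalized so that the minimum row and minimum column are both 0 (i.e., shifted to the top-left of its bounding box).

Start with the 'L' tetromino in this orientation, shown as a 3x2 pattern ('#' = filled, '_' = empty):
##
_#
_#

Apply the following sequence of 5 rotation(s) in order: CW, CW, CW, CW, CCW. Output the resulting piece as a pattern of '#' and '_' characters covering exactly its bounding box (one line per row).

Start:
##
_#
_#
After rotation 1 (CW):
__#
###
After rotation 2 (CW):
#_
#_
##
After rotation 3 (CW):
###
#__
After rotation 4 (CW):
##
_#
_#
After rotation 5 (CCW):
###
#__

Answer: ###
#__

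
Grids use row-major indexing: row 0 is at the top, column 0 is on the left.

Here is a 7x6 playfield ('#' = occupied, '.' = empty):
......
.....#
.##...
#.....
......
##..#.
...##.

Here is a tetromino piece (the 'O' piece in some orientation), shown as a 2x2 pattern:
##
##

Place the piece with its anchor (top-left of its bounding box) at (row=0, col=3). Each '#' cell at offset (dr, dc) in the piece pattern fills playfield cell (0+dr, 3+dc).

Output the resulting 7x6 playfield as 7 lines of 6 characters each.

Fill (0+0,3+0) = (0,3)
Fill (0+0,3+1) = (0,4)
Fill (0+1,3+0) = (1,3)
Fill (0+1,3+1) = (1,4)

Answer: ...##.
...###
.##...
#.....
......
##..#.
...##.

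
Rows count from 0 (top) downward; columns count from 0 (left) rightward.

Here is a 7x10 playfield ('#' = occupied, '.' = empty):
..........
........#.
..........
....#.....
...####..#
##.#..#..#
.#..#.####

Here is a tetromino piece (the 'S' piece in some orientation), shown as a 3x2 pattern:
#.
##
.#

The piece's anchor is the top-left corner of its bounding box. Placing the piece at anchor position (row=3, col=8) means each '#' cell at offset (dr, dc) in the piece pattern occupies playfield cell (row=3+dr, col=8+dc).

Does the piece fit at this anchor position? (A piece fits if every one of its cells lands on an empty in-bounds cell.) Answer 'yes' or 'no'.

Answer: no

Derivation:
Check each piece cell at anchor (3, 8):
  offset (0,0) -> (3,8): empty -> OK
  offset (1,0) -> (4,8): empty -> OK
  offset (1,1) -> (4,9): occupied ('#') -> FAIL
  offset (2,1) -> (5,9): occupied ('#') -> FAIL
All cells valid: no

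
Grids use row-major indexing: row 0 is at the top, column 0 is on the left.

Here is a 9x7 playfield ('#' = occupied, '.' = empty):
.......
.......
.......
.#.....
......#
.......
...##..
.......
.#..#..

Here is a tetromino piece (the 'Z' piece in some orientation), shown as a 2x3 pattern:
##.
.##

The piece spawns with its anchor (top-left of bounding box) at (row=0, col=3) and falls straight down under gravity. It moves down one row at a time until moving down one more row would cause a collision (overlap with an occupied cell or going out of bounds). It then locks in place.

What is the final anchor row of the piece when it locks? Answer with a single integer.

Answer: 4

Derivation:
Spawn at (row=0, col=3). Try each row:
  row 0: fits
  row 1: fits
  row 2: fits
  row 3: fits
  row 4: fits
  row 5: blocked -> lock at row 4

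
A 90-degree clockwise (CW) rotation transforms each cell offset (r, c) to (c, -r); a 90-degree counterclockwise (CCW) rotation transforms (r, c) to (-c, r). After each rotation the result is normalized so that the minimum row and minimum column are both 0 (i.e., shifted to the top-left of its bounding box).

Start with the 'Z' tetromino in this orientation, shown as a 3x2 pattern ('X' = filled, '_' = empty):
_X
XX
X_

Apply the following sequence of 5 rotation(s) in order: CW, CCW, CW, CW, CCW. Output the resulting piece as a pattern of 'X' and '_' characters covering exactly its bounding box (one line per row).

Answer: XX_
_XX

Derivation:
Start:
_X
XX
X_
After rotation 1 (CW):
XX_
_XX
After rotation 2 (CCW):
_X
XX
X_
After rotation 3 (CW):
XX_
_XX
After rotation 4 (CW):
_X
XX
X_
After rotation 5 (CCW):
XX_
_XX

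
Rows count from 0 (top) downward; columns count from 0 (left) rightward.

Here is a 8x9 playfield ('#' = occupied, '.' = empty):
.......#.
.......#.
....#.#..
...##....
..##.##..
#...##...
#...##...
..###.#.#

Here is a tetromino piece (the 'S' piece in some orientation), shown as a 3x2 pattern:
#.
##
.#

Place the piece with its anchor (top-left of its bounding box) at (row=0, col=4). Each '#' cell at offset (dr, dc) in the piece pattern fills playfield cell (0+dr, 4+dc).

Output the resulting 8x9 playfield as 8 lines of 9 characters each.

Fill (0+0,4+0) = (0,4)
Fill (0+1,4+0) = (1,4)
Fill (0+1,4+1) = (1,5)
Fill (0+2,4+1) = (2,5)

Answer: ....#..#.
....##.#.
....###..
...##....
..##.##..
#...##...
#...##...
..###.#.#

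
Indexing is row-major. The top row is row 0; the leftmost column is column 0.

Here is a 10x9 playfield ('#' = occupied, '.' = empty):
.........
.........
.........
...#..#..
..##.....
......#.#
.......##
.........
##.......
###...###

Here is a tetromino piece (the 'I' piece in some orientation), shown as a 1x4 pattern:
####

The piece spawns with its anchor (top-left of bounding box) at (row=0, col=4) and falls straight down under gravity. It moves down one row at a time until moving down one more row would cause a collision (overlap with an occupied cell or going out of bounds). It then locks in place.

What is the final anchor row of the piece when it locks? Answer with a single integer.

Answer: 2

Derivation:
Spawn at (row=0, col=4). Try each row:
  row 0: fits
  row 1: fits
  row 2: fits
  row 3: blocked -> lock at row 2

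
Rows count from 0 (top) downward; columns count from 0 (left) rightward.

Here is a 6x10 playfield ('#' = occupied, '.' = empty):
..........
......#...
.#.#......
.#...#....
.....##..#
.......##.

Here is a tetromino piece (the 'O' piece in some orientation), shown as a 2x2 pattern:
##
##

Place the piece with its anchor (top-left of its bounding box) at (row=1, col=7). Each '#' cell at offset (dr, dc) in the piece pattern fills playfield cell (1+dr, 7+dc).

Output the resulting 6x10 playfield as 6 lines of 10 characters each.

Answer: ..........
......###.
.#.#...##.
.#...#....
.....##..#
.......##.

Derivation:
Fill (1+0,7+0) = (1,7)
Fill (1+0,7+1) = (1,8)
Fill (1+1,7+0) = (2,7)
Fill (1+1,7+1) = (2,8)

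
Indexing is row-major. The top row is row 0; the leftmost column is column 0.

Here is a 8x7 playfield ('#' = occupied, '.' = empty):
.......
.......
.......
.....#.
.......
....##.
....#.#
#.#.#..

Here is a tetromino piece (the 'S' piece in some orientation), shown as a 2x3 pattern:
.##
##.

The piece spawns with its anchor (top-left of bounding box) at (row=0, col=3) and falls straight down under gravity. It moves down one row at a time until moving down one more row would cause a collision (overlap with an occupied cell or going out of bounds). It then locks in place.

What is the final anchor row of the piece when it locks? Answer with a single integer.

Answer: 2

Derivation:
Spawn at (row=0, col=3). Try each row:
  row 0: fits
  row 1: fits
  row 2: fits
  row 3: blocked -> lock at row 2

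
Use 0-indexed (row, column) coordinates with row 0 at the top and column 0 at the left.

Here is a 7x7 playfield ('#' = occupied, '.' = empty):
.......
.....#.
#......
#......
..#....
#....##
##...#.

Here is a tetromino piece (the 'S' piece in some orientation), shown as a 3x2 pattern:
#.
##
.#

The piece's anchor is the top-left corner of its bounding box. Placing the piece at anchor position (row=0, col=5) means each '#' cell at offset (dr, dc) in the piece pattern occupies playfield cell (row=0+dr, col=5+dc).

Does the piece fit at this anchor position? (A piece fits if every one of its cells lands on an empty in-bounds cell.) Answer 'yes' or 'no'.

Check each piece cell at anchor (0, 5):
  offset (0,0) -> (0,5): empty -> OK
  offset (1,0) -> (1,5): occupied ('#') -> FAIL
  offset (1,1) -> (1,6): empty -> OK
  offset (2,1) -> (2,6): empty -> OK
All cells valid: no

Answer: no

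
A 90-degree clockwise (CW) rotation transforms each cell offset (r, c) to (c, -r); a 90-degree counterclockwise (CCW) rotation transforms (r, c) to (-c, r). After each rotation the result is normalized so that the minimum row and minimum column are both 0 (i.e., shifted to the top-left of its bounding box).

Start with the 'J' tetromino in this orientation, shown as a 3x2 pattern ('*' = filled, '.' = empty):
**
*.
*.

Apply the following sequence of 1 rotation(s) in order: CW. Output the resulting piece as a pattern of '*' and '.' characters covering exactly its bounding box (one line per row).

Answer: ***
..*

Derivation:
Start:
**
*.
*.
After rotation 1 (CW):
***
..*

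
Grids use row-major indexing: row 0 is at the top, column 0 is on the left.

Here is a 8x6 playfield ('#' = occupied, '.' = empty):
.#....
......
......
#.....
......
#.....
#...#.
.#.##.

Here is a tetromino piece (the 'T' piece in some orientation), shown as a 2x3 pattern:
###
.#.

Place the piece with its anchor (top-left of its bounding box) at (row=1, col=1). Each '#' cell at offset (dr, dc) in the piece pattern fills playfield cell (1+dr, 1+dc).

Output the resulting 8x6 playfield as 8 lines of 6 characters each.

Answer: .#....
.###..
..#...
#.....
......
#.....
#...#.
.#.##.

Derivation:
Fill (1+0,1+0) = (1,1)
Fill (1+0,1+1) = (1,2)
Fill (1+0,1+2) = (1,3)
Fill (1+1,1+1) = (2,2)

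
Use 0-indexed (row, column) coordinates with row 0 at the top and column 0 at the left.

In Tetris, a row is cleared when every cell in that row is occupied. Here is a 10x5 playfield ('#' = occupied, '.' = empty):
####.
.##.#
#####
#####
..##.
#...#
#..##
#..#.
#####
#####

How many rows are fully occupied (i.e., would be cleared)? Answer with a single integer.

Check each row:
  row 0: 1 empty cell -> not full
  row 1: 2 empty cells -> not full
  row 2: 0 empty cells -> FULL (clear)
  row 3: 0 empty cells -> FULL (clear)
  row 4: 3 empty cells -> not full
  row 5: 3 empty cells -> not full
  row 6: 2 empty cells -> not full
  row 7: 3 empty cells -> not full
  row 8: 0 empty cells -> FULL (clear)
  row 9: 0 empty cells -> FULL (clear)
Total rows cleared: 4

Answer: 4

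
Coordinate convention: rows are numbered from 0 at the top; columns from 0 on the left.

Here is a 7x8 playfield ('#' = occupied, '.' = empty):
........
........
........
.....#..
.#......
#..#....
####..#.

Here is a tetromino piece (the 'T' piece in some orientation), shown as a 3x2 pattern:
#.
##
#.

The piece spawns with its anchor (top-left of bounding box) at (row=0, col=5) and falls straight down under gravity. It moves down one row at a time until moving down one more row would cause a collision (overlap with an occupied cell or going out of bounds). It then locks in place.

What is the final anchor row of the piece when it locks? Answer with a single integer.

Answer: 0

Derivation:
Spawn at (row=0, col=5). Try each row:
  row 0: fits
  row 1: blocked -> lock at row 0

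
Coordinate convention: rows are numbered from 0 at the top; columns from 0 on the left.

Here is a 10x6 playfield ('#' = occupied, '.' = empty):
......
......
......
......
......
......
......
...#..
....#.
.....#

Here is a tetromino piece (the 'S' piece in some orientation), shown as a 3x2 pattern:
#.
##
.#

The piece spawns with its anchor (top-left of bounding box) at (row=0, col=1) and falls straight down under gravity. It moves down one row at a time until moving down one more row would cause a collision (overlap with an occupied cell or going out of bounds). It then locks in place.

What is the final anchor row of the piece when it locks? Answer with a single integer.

Answer: 7

Derivation:
Spawn at (row=0, col=1). Try each row:
  row 0: fits
  row 1: fits
  row 2: fits
  row 3: fits
  row 4: fits
  row 5: fits
  row 6: fits
  row 7: fits
  row 8: blocked -> lock at row 7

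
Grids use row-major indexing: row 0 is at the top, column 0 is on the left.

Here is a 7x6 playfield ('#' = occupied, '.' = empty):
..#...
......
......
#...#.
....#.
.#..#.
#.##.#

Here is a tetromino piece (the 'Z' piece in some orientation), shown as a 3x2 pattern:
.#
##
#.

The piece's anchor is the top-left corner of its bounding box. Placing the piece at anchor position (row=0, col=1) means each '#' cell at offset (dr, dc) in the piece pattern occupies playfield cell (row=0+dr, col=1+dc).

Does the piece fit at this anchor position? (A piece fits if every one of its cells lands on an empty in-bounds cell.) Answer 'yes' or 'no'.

Answer: no

Derivation:
Check each piece cell at anchor (0, 1):
  offset (0,1) -> (0,2): occupied ('#') -> FAIL
  offset (1,0) -> (1,1): empty -> OK
  offset (1,1) -> (1,2): empty -> OK
  offset (2,0) -> (2,1): empty -> OK
All cells valid: no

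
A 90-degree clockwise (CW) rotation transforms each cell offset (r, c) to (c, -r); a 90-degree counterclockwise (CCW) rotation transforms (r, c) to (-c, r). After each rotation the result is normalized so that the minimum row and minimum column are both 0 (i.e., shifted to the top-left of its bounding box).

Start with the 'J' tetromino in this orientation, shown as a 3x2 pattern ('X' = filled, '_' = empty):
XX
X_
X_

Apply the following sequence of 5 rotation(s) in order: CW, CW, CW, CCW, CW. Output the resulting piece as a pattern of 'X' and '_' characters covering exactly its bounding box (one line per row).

Start:
XX
X_
X_
After rotation 1 (CW):
XXX
__X
After rotation 2 (CW):
_X
_X
XX
After rotation 3 (CW):
X__
XXX
After rotation 4 (CCW):
_X
_X
XX
After rotation 5 (CW):
X__
XXX

Answer: X__
XXX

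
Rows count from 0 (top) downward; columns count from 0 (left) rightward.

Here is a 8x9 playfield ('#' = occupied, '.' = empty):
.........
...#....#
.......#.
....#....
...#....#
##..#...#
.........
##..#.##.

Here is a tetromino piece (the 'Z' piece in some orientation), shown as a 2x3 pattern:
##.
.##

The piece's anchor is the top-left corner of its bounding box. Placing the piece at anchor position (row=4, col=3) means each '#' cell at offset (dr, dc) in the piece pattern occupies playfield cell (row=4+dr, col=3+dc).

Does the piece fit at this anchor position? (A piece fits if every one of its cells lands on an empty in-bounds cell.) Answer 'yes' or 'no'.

Check each piece cell at anchor (4, 3):
  offset (0,0) -> (4,3): occupied ('#') -> FAIL
  offset (0,1) -> (4,4): empty -> OK
  offset (1,1) -> (5,4): occupied ('#') -> FAIL
  offset (1,2) -> (5,5): empty -> OK
All cells valid: no

Answer: no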